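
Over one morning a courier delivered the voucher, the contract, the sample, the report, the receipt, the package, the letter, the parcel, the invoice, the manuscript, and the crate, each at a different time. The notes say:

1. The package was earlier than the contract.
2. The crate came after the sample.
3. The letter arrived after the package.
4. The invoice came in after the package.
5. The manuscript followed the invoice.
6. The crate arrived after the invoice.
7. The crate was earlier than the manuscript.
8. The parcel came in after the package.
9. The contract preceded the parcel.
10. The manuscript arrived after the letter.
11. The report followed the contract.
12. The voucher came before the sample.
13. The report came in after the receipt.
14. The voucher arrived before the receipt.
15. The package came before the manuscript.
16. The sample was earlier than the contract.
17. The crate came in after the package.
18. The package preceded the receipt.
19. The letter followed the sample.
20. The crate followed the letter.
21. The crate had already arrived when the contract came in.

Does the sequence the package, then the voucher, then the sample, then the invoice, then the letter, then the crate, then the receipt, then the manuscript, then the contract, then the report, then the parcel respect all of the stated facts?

Check each stated constraint against the proposed order — e.g. the package is ahead of the contract; the package is ahead of the parcel. Every pair is in the required order; nothing is violated.

yes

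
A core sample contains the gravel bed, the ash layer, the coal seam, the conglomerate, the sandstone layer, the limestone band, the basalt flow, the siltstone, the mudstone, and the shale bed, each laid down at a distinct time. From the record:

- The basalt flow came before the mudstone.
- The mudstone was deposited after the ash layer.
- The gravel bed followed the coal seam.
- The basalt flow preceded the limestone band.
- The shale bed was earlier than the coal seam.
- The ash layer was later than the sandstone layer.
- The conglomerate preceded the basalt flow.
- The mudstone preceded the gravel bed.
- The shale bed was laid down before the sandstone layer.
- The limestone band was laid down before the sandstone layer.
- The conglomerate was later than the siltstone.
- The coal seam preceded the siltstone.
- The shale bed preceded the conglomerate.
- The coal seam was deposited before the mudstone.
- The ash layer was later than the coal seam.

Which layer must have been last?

the gravel bed

Every other layer has a chain of constraints placing it before the gravel bed, so the gravel bed is last.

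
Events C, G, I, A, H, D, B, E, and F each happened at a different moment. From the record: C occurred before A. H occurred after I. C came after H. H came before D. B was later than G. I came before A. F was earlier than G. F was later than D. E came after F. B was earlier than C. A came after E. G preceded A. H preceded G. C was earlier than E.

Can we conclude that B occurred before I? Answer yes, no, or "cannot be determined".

no

Tracing the constraints gives I → H → G → B, so I must come before B.
That means B cannot be before I.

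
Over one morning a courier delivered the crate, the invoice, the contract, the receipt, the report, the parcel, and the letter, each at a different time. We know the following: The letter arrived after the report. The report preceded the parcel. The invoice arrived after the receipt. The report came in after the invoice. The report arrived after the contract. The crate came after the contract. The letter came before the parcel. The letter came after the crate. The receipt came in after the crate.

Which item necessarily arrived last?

Every other item has a chain of constraints placing it before the parcel, so the parcel is last.

the parcel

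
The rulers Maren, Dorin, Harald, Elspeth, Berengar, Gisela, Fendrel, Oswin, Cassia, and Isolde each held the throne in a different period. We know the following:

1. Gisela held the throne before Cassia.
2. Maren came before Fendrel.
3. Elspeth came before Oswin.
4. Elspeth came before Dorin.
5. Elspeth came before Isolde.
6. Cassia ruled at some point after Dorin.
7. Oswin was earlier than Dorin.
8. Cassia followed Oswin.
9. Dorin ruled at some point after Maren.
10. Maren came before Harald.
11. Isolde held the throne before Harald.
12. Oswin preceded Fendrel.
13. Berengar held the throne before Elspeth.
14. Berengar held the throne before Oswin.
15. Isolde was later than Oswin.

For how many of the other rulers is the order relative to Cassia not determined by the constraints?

Forced before Cassia: Berengar, Dorin, Elspeth, Gisela, Maren, and Oswin.
That leaves Fendrel, Harald, and Isolde with no forced order relative to Cassia — 3.

3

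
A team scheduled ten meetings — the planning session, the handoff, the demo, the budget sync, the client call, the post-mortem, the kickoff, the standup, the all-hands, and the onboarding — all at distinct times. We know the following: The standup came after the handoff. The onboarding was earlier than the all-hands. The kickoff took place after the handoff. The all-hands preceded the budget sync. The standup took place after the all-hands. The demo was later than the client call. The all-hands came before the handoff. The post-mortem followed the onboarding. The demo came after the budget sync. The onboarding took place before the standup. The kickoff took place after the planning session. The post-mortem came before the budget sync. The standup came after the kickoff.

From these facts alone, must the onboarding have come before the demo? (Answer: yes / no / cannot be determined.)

Chain the constraints: the onboarding → the all-hands → the budget sync → the demo. Each link is directly stated, so the onboarding comes before the demo.

yes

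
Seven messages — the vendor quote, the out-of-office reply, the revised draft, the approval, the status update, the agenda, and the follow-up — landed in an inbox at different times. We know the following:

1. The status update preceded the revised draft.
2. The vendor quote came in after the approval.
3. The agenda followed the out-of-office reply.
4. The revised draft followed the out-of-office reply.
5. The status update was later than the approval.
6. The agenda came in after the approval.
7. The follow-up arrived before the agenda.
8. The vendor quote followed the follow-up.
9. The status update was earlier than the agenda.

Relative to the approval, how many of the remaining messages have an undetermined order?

2

Forced after the approval: the agenda, the revised draft, the status update, and the vendor quote.
That leaves the follow-up and the out-of-office reply with no forced order relative to the approval — 2.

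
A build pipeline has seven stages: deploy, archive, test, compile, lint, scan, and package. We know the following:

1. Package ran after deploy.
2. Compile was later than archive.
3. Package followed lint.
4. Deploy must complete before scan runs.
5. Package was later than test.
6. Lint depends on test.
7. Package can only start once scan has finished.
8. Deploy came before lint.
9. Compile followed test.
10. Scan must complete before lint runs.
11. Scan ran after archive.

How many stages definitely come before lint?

Directly stated before lint: deploy, scan, and test.
Archive reaches lint via archive → scan → lint.
No chain forces package (or any of the others) ahead of lint.
That's archive, deploy, scan, and test — 4 in all.

4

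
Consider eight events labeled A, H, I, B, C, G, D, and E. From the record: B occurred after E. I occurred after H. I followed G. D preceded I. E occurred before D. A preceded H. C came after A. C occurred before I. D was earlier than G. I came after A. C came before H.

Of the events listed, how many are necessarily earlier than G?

Directly stated before G: D.
E reaches G via E → D → G.
No chain forces C (or any of the others) ahead of G.
That's D and E — 2 in all.

2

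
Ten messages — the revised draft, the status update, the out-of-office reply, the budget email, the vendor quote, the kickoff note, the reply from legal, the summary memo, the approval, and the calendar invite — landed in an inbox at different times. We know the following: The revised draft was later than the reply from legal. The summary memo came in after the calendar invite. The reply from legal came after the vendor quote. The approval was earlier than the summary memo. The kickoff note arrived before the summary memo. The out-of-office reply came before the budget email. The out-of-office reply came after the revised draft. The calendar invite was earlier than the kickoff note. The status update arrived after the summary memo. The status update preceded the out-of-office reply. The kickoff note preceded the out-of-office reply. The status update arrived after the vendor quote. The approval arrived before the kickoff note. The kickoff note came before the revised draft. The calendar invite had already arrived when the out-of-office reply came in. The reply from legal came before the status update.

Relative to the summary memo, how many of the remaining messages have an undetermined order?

Forced before the summary memo: the approval, the calendar invite, and the kickoff note; forced after the summary memo: the budget email, the out-of-office reply, and the status update.
That leaves the reply from legal, the revised draft, and the vendor quote with no forced order relative to the summary memo — 3.

3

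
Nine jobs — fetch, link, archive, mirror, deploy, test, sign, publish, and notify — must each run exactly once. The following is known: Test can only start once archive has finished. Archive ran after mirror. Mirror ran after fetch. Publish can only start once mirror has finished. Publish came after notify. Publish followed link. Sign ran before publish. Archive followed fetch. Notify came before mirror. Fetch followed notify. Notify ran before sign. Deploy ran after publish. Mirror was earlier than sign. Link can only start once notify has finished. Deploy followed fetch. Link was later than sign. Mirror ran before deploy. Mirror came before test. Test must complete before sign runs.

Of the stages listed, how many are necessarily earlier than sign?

5

Directly stated before sign: mirror, notify, and test.
Archive reaches sign via archive → test → sign.
Fetch reaches sign via fetch → mirror → sign.
That's archive, fetch, mirror, notify, and test — 5 in all.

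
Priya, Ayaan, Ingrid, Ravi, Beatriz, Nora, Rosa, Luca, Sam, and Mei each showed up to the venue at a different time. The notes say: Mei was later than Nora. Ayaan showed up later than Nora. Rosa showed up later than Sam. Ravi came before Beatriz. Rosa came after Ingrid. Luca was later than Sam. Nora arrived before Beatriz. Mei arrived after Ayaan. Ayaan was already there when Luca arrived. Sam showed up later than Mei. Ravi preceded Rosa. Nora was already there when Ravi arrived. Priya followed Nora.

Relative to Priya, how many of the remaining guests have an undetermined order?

8

Forced before Priya: Nora.
That leaves Ayaan, Beatriz, Ingrid, Luca, Mei, Ravi, Rosa, and Sam with no forced order relative to Priya — 8.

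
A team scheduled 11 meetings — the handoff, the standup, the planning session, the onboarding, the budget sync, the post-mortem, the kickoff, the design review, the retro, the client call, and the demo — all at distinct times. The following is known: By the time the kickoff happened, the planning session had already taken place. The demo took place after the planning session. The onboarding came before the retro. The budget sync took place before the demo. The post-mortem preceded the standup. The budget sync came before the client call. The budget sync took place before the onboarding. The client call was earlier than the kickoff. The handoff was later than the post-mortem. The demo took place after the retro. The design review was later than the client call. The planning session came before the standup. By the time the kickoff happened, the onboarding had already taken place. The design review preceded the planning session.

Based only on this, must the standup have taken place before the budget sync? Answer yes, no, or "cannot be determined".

Tracing the constraints gives the budget sync → the client call → the design review → the planning session → the standup, so the budget sync must come before the standup.
That means the standup cannot be before the budget sync.

no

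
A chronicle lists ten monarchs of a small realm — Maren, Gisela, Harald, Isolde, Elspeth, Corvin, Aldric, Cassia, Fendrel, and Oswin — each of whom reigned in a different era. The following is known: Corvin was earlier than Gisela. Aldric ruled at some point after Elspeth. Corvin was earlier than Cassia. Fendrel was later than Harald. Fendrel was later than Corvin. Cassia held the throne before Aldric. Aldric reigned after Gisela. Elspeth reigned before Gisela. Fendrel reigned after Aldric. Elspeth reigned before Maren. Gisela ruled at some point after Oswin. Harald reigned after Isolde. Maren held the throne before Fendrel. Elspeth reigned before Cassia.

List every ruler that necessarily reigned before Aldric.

Directly stated before Aldric: Cassia, Elspeth, and Gisela.
Corvin reaches Aldric via Corvin → Gisela → Aldric.
Oswin reaches Aldric via Oswin → Gisela → Aldric.
No chain forces Fendrel (or any of the others) ahead of Aldric.

Cassia, Corvin, Elspeth, Gisela, Oswin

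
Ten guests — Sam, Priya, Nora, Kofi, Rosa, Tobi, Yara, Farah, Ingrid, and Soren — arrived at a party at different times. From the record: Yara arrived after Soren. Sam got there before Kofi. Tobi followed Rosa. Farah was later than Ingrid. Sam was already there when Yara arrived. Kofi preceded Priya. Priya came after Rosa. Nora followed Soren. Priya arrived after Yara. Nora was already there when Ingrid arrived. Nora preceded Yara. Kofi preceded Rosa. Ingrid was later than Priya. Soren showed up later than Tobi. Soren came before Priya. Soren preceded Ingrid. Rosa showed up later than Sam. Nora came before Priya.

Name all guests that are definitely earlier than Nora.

Kofi, Rosa, Sam, Soren, Tobi

Directly stated before Nora: Soren.
Kofi reaches Nora via Kofi → Rosa → Tobi → Soren → Nora.
Rosa reaches Nora via Rosa → Tobi → Soren → Nora.
Sam reaches Nora via Sam → Rosa → Tobi → Soren → Nora.
Likewise Tobi reaches Nora by chaining the stated constraints.
No chain forces Farah (or any of the others) ahead of Nora.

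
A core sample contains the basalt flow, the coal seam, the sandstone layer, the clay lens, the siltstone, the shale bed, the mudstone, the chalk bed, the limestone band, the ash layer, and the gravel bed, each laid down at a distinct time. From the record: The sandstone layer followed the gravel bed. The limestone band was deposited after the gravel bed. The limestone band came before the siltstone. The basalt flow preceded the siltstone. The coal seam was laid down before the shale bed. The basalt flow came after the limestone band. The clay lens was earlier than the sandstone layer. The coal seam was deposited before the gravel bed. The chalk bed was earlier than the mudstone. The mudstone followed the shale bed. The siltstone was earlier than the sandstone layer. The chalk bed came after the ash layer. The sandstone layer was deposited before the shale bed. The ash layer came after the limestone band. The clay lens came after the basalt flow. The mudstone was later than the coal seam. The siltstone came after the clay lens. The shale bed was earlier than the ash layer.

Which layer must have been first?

The coal seam has a chain of constraints placing it before every other layer, so the coal seam must be first.

the coal seam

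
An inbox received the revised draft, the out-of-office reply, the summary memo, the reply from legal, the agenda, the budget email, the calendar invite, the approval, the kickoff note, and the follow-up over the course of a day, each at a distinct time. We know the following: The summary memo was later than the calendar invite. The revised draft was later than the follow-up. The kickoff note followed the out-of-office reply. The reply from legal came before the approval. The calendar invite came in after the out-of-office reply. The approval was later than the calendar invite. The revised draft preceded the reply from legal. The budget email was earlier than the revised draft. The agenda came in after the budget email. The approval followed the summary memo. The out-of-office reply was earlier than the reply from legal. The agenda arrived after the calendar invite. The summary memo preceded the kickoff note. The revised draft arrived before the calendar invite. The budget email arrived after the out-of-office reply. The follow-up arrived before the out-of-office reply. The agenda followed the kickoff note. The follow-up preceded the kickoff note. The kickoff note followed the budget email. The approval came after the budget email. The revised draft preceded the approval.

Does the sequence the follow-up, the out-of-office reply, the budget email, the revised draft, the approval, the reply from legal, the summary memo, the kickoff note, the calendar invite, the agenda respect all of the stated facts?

no

The constraints require the summary memo before the approval, but in the proposed sequence the approval appears ahead of the summary memo. That one violation is enough.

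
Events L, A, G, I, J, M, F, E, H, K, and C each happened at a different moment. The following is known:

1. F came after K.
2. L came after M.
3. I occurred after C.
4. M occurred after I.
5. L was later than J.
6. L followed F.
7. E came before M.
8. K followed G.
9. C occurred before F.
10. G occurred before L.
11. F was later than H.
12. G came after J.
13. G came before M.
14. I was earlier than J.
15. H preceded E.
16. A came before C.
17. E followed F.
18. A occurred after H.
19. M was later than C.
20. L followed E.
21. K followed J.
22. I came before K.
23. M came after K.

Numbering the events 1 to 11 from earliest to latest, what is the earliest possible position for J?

5

A, C, H, and I must all come before J — 4 forced predecessors.
Nothing else is forced ahead of J, so its earliest slot is position 4 + 1 = 5.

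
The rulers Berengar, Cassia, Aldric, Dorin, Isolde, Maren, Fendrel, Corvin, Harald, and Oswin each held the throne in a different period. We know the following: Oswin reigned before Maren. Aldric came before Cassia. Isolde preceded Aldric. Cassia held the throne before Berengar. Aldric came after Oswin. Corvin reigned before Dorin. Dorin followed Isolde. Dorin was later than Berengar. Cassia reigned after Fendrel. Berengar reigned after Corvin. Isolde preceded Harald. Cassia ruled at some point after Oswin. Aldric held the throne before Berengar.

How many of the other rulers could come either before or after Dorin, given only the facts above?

2

Forced before Dorin: Aldric, Berengar, Cassia, Corvin, Fendrel, Isolde, and Oswin.
That leaves Harald and Maren with no forced order relative to Dorin — 2.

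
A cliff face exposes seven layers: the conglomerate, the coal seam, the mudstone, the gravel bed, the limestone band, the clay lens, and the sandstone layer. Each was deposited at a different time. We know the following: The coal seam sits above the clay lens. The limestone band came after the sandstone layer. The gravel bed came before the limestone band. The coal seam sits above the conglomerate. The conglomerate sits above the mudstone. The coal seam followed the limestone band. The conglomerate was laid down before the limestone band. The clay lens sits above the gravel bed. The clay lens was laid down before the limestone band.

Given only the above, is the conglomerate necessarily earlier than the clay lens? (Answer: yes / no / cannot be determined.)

cannot be determined

No chain of stated constraints runs from the conglomerate to the clay lens, and none runs from the clay lens to the conglomerate either.
So the relative order of the conglomerate and the clay lens is not fixed by the given facts.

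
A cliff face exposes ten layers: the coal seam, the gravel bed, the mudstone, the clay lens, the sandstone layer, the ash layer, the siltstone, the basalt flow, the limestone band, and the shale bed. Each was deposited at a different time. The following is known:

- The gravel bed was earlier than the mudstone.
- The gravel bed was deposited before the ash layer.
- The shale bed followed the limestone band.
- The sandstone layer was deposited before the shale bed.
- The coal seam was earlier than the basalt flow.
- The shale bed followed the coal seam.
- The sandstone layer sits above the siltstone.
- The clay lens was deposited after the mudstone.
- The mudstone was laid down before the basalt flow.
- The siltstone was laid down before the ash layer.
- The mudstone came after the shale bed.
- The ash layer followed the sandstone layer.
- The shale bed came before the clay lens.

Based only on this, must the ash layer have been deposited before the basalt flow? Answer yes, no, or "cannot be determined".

cannot be determined

No chain of stated constraints runs from the ash layer to the basalt flow, and none runs from the basalt flow to the ash layer either.
So the relative order of the ash layer and the basalt flow is not fixed by the given facts.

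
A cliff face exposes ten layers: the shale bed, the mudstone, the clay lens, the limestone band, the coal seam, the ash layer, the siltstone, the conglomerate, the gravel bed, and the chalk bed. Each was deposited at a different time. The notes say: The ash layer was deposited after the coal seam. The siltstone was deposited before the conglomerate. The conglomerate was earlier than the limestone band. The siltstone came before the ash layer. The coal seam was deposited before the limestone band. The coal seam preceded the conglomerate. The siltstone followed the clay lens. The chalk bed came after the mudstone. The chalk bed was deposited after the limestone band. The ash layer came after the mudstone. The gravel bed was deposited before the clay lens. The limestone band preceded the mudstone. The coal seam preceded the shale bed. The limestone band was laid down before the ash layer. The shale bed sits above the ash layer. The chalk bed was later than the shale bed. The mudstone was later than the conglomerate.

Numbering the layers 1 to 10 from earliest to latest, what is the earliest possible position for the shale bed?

9

The ash layer, the clay lens, the coal seam, the conglomerate, the gravel bed, the limestone band, the mudstone, and the siltstone must all come before the shale bed — 8 forced predecessors.
Nothing else is forced ahead of the shale bed, so its earliest slot is position 8 + 1 = 9.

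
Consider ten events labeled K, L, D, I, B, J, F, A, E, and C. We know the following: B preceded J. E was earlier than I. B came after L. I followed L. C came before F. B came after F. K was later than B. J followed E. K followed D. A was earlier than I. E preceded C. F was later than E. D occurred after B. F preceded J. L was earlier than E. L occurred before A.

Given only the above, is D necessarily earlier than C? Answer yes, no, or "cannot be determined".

no

Tracing the constraints gives C → F → B → D, so C must come before D.
That means D cannot be before C.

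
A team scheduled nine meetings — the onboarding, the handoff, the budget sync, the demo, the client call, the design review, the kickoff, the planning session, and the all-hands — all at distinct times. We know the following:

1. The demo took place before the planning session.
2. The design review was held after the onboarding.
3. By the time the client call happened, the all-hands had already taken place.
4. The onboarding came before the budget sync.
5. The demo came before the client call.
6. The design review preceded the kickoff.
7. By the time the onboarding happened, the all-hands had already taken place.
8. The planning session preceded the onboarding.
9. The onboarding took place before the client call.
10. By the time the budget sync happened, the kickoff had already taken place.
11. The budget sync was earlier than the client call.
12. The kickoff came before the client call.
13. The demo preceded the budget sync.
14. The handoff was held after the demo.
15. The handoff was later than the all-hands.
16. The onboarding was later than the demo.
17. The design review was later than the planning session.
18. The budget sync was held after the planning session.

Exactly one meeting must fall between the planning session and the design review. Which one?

Tracing the constraints gives the planning session → the onboarding → the design review, so the onboarding sits after the planning session and before the design review.
No other meeting is forced both after the planning session and before the design review.

the onboarding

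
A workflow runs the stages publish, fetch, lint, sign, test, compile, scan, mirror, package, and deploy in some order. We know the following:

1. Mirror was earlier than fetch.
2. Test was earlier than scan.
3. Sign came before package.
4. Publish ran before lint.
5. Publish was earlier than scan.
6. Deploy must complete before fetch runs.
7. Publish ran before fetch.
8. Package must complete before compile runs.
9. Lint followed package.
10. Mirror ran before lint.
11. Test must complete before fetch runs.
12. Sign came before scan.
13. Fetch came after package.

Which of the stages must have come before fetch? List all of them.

deploy, mirror, package, publish, sign, test

Directly stated before fetch: deploy, mirror, package, publish, and test.
Sign reaches fetch via sign → package → fetch.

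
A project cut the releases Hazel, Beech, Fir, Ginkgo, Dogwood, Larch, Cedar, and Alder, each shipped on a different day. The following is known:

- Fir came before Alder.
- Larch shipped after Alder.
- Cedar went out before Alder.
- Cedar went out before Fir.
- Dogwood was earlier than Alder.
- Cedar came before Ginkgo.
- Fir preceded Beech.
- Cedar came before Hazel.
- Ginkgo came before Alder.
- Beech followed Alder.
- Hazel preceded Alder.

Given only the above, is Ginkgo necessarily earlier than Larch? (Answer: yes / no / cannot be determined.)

Chain the constraints: Ginkgo → Alder → Larch. Each link is directly stated, so Ginkgo comes before Larch.

yes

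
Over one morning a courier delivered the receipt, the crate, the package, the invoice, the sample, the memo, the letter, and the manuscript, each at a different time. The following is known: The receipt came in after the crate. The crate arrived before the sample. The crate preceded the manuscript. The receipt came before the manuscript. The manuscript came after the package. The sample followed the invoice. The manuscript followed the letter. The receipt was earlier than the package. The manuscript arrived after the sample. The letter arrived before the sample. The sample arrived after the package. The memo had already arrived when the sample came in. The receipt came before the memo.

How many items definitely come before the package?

Directly stated before the package: the receipt.
The crate reaches the package via the crate → the receipt → the package.
That's the crate and the receipt — 2 in all.

2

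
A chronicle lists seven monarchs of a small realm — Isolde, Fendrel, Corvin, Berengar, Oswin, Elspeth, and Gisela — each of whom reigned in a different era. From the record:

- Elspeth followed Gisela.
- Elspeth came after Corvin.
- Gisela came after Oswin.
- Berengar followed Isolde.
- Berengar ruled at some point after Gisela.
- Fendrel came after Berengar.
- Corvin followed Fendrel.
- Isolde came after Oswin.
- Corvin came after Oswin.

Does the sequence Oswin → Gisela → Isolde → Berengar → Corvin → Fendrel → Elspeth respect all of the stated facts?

The constraints require Fendrel before Corvin, but in the proposed sequence Corvin appears ahead of Fendrel. That one violation is enough.

no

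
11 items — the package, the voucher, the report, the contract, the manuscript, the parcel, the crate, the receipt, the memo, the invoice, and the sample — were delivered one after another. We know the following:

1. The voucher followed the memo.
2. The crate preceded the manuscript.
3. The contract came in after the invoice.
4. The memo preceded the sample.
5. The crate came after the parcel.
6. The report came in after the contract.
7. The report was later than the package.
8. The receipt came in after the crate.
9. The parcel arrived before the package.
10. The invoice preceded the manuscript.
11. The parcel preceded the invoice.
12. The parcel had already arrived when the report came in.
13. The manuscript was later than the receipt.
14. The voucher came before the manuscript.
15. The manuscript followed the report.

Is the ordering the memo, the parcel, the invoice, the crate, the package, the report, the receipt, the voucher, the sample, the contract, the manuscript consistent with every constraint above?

The constraints require the contract before the report, but in the proposed sequence the report appears ahead of the contract. That one violation is enough.

no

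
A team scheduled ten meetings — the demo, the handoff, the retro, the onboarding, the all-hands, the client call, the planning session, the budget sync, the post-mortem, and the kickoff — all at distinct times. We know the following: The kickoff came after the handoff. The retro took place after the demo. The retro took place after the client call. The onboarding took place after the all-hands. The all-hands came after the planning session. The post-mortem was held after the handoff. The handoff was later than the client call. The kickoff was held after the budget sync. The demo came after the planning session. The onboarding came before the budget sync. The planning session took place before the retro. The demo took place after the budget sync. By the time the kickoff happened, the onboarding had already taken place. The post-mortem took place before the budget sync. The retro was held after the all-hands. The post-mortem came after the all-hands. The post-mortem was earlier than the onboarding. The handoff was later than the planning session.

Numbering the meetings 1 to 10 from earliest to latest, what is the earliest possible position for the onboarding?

The all-hands, the client call, the handoff, the planning session, and the post-mortem must all come before the onboarding — 5 forced predecessors.
Nothing else is forced ahead of the onboarding, so its earliest slot is position 5 + 1 = 6.

6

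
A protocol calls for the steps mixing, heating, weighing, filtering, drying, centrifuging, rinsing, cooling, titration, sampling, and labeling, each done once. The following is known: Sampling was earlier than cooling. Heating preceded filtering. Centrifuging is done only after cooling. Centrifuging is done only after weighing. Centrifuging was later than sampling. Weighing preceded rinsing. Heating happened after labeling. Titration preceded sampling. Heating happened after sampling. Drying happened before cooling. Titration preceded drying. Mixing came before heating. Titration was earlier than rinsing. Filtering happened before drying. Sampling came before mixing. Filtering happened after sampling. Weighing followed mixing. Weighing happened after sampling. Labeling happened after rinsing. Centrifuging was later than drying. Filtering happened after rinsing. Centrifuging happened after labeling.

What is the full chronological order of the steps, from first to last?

titration, sampling, mixing, weighing, rinsing, labeling, heating, filtering, drying, cooling, centrifuging

The constraints fix every adjacent pair, so only one ordering works:
titration → sampling → mixing → weighing → rinsing → labeling → heating → filtering → drying → cooling → centrifuging.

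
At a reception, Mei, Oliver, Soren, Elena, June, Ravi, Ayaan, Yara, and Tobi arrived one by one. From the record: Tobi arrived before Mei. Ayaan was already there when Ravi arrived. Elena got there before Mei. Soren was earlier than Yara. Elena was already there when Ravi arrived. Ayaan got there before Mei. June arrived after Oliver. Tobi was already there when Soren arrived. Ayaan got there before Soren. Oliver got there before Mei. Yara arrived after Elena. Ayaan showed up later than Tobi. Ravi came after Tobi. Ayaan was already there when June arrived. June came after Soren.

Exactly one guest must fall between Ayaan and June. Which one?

Tracing the constraints gives Ayaan → Soren → June, so Soren sits after Ayaan and before June.
No other guest is forced both after Ayaan and before June.

Soren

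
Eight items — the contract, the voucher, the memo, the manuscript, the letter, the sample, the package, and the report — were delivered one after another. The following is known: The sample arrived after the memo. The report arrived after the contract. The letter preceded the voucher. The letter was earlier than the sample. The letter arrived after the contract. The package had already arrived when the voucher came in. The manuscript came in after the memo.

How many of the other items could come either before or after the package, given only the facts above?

Forced after the package: the voucher.
That leaves the contract, the letter, the manuscript, the memo, the report, and the sample with no forced order relative to the package — 6.

6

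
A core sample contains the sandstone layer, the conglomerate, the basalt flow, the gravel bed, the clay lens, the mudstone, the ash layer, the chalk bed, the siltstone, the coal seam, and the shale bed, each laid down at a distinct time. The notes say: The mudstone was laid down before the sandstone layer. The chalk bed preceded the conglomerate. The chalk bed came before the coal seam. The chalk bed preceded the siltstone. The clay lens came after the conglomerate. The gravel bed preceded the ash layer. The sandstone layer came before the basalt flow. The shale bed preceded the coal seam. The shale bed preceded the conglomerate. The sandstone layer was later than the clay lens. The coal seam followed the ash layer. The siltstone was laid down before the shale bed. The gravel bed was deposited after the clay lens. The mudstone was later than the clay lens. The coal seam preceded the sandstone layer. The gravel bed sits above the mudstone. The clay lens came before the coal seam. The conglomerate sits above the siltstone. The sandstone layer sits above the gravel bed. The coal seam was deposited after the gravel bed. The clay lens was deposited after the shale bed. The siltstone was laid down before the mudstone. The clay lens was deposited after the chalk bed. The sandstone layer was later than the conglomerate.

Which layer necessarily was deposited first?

The chalk bed has a chain of constraints placing it before every other layer, so the chalk bed must be first.

the chalk bed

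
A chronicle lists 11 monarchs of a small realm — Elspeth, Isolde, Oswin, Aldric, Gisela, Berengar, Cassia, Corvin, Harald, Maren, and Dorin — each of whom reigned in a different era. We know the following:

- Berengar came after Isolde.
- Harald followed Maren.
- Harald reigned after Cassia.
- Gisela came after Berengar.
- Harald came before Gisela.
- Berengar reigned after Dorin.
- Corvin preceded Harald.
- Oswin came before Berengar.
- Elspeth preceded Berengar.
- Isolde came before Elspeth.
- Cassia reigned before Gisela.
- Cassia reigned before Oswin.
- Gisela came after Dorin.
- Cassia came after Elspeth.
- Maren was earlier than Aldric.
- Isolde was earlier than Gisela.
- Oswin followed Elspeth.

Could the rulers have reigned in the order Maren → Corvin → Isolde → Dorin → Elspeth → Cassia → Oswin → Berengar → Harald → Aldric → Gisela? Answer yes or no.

yes

Check each stated constraint against the proposed order — e.g. Maren is ahead of Harald; Maren is ahead of Aldric. Every pair is in the required order; nothing is violated.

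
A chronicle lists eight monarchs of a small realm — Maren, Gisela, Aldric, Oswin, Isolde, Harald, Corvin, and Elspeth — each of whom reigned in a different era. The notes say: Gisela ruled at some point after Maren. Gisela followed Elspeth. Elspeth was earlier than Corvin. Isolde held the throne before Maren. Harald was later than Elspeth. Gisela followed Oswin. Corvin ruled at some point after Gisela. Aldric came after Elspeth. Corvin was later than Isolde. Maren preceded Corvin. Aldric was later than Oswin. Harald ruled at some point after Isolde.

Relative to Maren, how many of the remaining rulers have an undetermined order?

4

Forced before Maren: Isolde; forced after Maren: Corvin and Gisela.
That leaves Aldric, Elspeth, Harald, and Oswin with no forced order relative to Maren — 4.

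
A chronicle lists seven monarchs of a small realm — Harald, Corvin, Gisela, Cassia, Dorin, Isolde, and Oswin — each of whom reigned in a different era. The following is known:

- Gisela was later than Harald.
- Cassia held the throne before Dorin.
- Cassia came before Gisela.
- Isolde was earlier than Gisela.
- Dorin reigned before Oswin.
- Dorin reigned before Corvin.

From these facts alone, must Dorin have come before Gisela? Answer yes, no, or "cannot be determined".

cannot be determined

No chain of stated constraints runs from Dorin to Gisela, and none runs from Gisela to Dorin either.
So the relative order of Dorin and Gisela is not fixed by the given facts.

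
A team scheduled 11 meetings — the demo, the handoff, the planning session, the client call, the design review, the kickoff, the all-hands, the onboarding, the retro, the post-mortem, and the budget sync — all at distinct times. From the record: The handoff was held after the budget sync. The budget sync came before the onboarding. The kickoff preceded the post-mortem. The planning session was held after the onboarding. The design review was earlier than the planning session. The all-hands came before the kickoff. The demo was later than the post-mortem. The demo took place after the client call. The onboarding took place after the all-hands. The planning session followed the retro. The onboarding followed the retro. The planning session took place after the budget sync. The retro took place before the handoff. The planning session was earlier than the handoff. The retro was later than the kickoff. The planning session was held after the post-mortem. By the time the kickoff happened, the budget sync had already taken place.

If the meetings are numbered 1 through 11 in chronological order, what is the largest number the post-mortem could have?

The post-mortem must come before the demo, the handoff, and the planning session — 3 meetings forced after it.
Everything else can be placed before the post-mortem in some valid order, so the post-mortem can sit as late as position 11 − 3 = 8.

8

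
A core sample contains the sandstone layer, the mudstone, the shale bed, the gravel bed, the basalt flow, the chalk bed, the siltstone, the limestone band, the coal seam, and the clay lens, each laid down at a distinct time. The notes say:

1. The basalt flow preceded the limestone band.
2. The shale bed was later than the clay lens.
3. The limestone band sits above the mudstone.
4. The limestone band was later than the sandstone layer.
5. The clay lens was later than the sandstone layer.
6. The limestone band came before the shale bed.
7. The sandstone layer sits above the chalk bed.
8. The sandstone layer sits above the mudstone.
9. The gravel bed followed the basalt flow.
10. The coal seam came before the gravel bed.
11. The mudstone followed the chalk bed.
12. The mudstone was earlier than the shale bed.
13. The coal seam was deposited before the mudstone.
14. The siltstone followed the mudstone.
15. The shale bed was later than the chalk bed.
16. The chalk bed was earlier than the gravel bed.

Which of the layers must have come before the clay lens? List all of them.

the chalk bed, the coal seam, the mudstone, the sandstone layer

Directly stated before the clay lens: the sandstone layer.
The chalk bed reaches the clay lens via the chalk bed → the sandstone layer → the clay lens.
The coal seam reaches the clay lens via the coal seam → the mudstone → the sandstone layer → the clay lens.
The mudstone reaches the clay lens via the mudstone → the sandstone layer → the clay lens.
No chain forces the basalt flow (or any of the others) ahead of the clay lens.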